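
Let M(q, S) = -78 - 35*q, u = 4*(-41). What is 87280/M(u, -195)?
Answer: 43640/2831 ≈ 15.415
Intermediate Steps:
u = -164
M(q, S) = -78 - 35*q
87280/M(u, -195) = 87280/(-78 - 35*(-164)) = 87280/(-78 + 5740) = 87280/5662 = 87280*(1/5662) = 43640/2831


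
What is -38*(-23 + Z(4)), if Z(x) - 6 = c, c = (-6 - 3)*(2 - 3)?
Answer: 304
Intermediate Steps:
c = 9 (c = -9*(-1) = 9)
Z(x) = 15 (Z(x) = 6 + 9 = 15)
-38*(-23 + Z(4)) = -38*(-23 + 15) = -38*(-8) = 304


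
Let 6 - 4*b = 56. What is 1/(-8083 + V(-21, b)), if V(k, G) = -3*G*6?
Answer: -1/7858 ≈ -0.00012726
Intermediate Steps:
b = -25/2 (b = 3/2 - ¼*56 = 3/2 - 14 = -25/2 ≈ -12.500)
V(k, G) = -18*G
1/(-8083 + V(-21, b)) = 1/(-8083 - 18*(-25/2)) = 1/(-8083 + 225) = 1/(-7858) = -1/7858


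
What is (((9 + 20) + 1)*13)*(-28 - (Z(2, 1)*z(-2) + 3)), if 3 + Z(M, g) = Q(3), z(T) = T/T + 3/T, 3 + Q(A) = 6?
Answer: -12090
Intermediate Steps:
Q(A) = 3 (Q(A) = -3 + 6 = 3)
z(T) = 1 + 3/T
Z(M, g) = 0 (Z(M, g) = -3 + 3 = 0)
(((9 + 20) + 1)*13)*(-28 - (Z(2, 1)*z(-2) + 3)) = (((9 + 20) + 1)*13)*(-28 - (0*((3 - 2)/(-2)) + 3)) = ((29 + 1)*13)*(-28 - (0*(-½*1) + 3)) = (30*13)*(-28 - (0*(-½) + 3)) = 390*(-28 - (0 + 3)) = 390*(-28 - 1*3) = 390*(-28 - 3) = 390*(-31) = -12090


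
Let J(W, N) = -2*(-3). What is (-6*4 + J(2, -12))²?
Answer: 324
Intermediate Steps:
J(W, N) = 6
(-6*4 + J(2, -12))² = (-6*4 + 6)² = (-24 + 6)² = (-18)² = 324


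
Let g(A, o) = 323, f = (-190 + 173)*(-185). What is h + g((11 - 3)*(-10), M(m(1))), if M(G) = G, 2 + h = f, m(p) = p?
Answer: 3466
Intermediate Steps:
f = 3145 (f = -17*(-185) = 3145)
h = 3143 (h = -2 + 3145 = 3143)
h + g((11 - 3)*(-10), M(m(1))) = 3143 + 323 = 3466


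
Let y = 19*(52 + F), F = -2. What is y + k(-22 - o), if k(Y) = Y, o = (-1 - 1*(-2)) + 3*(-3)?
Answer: 936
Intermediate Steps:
o = -8 (o = (-1 + 2) - 9 = 1 - 9 = -8)
y = 950 (y = 19*(52 - 2) = 19*50 = 950)
y + k(-22 - o) = 950 + (-22 - 1*(-8)) = 950 + (-22 + 8) = 950 - 14 = 936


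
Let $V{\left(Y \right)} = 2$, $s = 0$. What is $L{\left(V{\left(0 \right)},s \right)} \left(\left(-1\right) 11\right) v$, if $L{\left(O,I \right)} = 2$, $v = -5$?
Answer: $110$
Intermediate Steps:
$L{\left(V{\left(0 \right)},s \right)} \left(\left(-1\right) 11\right) v = 2 \left(\left(-1\right) 11\right) \left(-5\right) = 2 \left(-11\right) \left(-5\right) = \left(-22\right) \left(-5\right) = 110$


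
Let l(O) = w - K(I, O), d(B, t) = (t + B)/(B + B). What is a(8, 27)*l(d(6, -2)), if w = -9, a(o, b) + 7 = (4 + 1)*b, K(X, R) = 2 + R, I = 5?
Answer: -4352/3 ≈ -1450.7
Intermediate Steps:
d(B, t) = (B + t)/(2*B) (d(B, t) = (B + t)/((2*B)) = (B + t)*(1/(2*B)) = (B + t)/(2*B))
a(o, b) = -7 + 5*b (a(o, b) = -7 + (4 + 1)*b = -7 + 5*b)
l(O) = -11 - O (l(O) = -9 - (2 + O) = -9 + (-2 - O) = -11 - O)
a(8, 27)*l(d(6, -2)) = (-7 + 5*27)*(-11 - (6 - 2)/(2*6)) = (-7 + 135)*(-11 - 4/(2*6)) = 128*(-11 - 1*⅓) = 128*(-11 - ⅓) = 128*(-34/3) = -4352/3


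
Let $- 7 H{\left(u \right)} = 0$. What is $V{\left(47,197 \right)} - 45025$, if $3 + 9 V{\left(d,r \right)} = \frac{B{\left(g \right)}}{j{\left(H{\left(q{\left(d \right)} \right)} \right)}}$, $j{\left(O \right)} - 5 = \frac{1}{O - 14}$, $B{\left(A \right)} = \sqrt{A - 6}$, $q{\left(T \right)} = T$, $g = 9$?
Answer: $- \frac{135076}{3} + \frac{14 \sqrt{3}}{621} \approx -45025.0$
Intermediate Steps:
$B{\left(A \right)} = \sqrt{-6 + A}$
$H{\left(u \right)} = 0$ ($H{\left(u \right)} = \left(- \frac{1}{7}\right) 0 = 0$)
$j{\left(O \right)} = 5 + \frac{1}{-14 + O}$ ($j{\left(O \right)} = 5 + \frac{1}{O - 14} = 5 + \frac{1}{-14 + O}$)
$V{\left(d,r \right)} = - \frac{1}{3} + \frac{14 \sqrt{3}}{621}$ ($V{\left(d,r \right)} = - \frac{1}{3} + \frac{\sqrt{-6 + 9} \frac{1}{\frac{1}{-14 + 0} \left(-69 + 5 \cdot 0\right)}}{9} = - \frac{1}{3} + \frac{\sqrt{3} \frac{1}{\frac{1}{-14} \left(-69 + 0\right)}}{9} = - \frac{1}{3} + \frac{\sqrt{3} \frac{1}{\left(- \frac{1}{14}\right) \left(-69\right)}}{9} = - \frac{1}{3} + \frac{\sqrt{3} \frac{1}{\frac{69}{14}}}{9} = - \frac{1}{3} + \frac{\sqrt{3} \cdot \frac{14}{69}}{9} = - \frac{1}{3} + \frac{\frac{14}{69} \sqrt{3}}{9} = - \frac{1}{3} + \frac{14 \sqrt{3}}{621}$)
$V{\left(47,197 \right)} - 45025 = \left(- \frac{1}{3} + \frac{14 \sqrt{3}}{621}\right) - 45025 = - \frac{135076}{3} + \frac{14 \sqrt{3}}{621}$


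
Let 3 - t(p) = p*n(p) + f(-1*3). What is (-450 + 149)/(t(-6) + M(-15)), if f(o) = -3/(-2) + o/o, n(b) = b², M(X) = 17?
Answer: -602/467 ≈ -1.2891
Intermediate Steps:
f(o) = 5/2 (f(o) = -3*(-½) + 1 = 3/2 + 1 = 5/2)
t(p) = ½ - p³ (t(p) = 3 - (p*p² + 5/2) = 3 - (p³ + 5/2) = 3 - (5/2 + p³) = 3 + (-5/2 - p³) = ½ - p³)
(-450 + 149)/(t(-6) + M(-15)) = (-450 + 149)/((½ - 1*(-6)³) + 17) = -301/((½ - 1*(-216)) + 17) = -301/((½ + 216) + 17) = -301/(433/2 + 17) = -301/467/2 = -301*2/467 = -602/467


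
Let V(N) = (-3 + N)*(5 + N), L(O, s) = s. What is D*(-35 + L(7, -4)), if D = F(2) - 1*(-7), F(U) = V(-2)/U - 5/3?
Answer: 169/2 ≈ 84.500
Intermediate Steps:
F(U) = -5/3 - 15/U (F(U) = (-15 + (-2)² + 2*(-2))/U - 5/3 = (-15 + 4 - 4)/U - 5*⅓ = -15/U - 5/3 = -5/3 - 15/U)
D = -13/6 (D = (-5/3 - 15/2) - 1*(-7) = (-5/3 - 15*½) + 7 = (-5/3 - 15/2) + 7 = -55/6 + 7 = -13/6 ≈ -2.1667)
D*(-35 + L(7, -4)) = -13*(-35 - 4)/6 = -13/6*(-39) = 169/2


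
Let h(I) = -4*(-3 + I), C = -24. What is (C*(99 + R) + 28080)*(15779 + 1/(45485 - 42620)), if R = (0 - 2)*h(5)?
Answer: 76309139168/191 ≈ 3.9952e+8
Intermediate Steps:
h(I) = 12 - 4*I
R = 16 (R = (0 - 2)*(12 - 4*5) = -2*(12 - 20) = -2*(-8) = 16)
(C*(99 + R) + 28080)*(15779 + 1/(45485 - 42620)) = (-24*(99 + 16) + 28080)*(15779 + 1/(45485 - 42620)) = (-24*115 + 28080)*(15779 + 1/2865) = (-2760 + 28080)*(15779 + 1/2865) = 25320*(45206836/2865) = 76309139168/191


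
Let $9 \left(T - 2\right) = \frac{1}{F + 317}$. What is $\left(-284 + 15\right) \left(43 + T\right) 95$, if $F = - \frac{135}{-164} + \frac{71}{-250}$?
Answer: $- \frac{67372932778075}{58585977} \approx -1.15 \cdot 10^{6}$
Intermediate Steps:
$F = \frac{11053}{20500}$ ($F = \left(-135\right) \left(- \frac{1}{164}\right) + 71 \left(- \frac{1}{250}\right) = \frac{135}{164} - \frac{71}{250} = \frac{11053}{20500} \approx 0.53917$)
$T = \frac{117192454}{58585977}$ ($T = 2 + \frac{1}{9 \left(\frac{11053}{20500} + 317\right)} = 2 + \frac{1}{9 \cdot \frac{6509553}{20500}} = 2 + \frac{1}{9} \cdot \frac{20500}{6509553} = 2 + \frac{20500}{58585977} = \frac{117192454}{58585977} \approx 2.0004$)
$\left(-284 + 15\right) \left(43 + T\right) 95 = \left(-284 + 15\right) \left(43 + \frac{117192454}{58585977}\right) 95 = \left(-269\right) \frac{2636389465}{58585977} \cdot 95 = \left(- \frac{709188766085}{58585977}\right) 95 = - \frac{67372932778075}{58585977}$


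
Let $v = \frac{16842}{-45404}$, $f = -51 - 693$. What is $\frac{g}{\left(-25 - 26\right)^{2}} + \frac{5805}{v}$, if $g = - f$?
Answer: $- \frac{38085200654}{2433669} \approx -15649.0$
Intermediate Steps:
$f = -744$ ($f = -51 - 693 = -744$)
$g = 744$ ($g = \left(-1\right) \left(-744\right) = 744$)
$v = - \frac{8421}{22702}$ ($v = 16842 \left(- \frac{1}{45404}\right) = - \frac{8421}{22702} \approx -0.37094$)
$\frac{g}{\left(-25 - 26\right)^{2}} + \frac{5805}{v} = \frac{744}{\left(-25 - 26\right)^{2}} + \frac{5805}{- \frac{8421}{22702}} = \frac{744}{\left(-51\right)^{2}} + 5805 \left(- \frac{22702}{8421}\right) = \frac{744}{2601} - \frac{43928370}{2807} = 744 \cdot \frac{1}{2601} - \frac{43928370}{2807} = \frac{248}{867} - \frac{43928370}{2807} = - \frac{38085200654}{2433669}$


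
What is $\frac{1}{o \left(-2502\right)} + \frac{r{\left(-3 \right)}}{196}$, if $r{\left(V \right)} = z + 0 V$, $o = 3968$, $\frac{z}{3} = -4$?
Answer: $- \frac{29783857}{486468864} \approx -0.061225$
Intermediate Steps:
$z = -12$ ($z = 3 \left(-4\right) = -12$)
$r{\left(V \right)} = -12$ ($r{\left(V \right)} = -12 + 0 V = -12 + 0 = -12$)
$\frac{1}{o \left(-2502\right)} + \frac{r{\left(-3 \right)}}{196} = \frac{1}{3968 \left(-2502\right)} - \frac{12}{196} = \frac{1}{3968} \left(- \frac{1}{2502}\right) - \frac{3}{49} = - \frac{1}{9927936} - \frac{3}{49} = - \frac{29783857}{486468864}$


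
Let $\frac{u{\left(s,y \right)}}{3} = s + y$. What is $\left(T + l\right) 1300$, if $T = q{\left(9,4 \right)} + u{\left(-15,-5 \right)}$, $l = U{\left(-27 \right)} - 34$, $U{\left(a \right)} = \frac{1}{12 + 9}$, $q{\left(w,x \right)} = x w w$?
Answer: $\frac{6280300}{21} \approx 2.9906 \cdot 10^{5}$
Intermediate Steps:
$q{\left(w,x \right)} = x w^{2}$ ($q{\left(w,x \right)} = w x w = x w^{2}$)
$u{\left(s,y \right)} = 3 s + 3 y$ ($u{\left(s,y \right)} = 3 \left(s + y\right) = 3 s + 3 y$)
$U{\left(a \right)} = \frac{1}{21}$
$l = - \frac{713}{21}$ ($l = \frac{1}{21} - 34 = - \frac{713}{21} \approx -33.952$)
$T = 264$ ($T = 4 \cdot 9^{2} + \left(3 \left(-15\right) + 3 \left(-5\right)\right) = 4 \cdot 81 - 60 = 324 - 60 = 264$)
$\left(T + l\right) 1300 = \left(264 - \frac{713}{21}\right) 1300 = \frac{4831}{21} \cdot 1300 = \frac{6280300}{21}$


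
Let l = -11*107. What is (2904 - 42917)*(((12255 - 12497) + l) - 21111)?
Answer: 901492890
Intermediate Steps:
l = -1177
(2904 - 42917)*(((12255 - 12497) + l) - 21111) = (2904 - 42917)*(((12255 - 12497) - 1177) - 21111) = -40013*((-242 - 1177) - 21111) = -40013*(-1419 - 21111) = -40013*(-22530) = 901492890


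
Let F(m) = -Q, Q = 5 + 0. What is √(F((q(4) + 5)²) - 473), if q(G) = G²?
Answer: I*√478 ≈ 21.863*I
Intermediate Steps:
Q = 5
F(m) = -5 (F(m) = -1*5 = -5)
√(F((q(4) + 5)²) - 473) = √(-5 - 473) = √(-478) = I*√478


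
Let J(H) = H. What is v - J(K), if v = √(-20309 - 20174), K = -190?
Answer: 190 + I*√40483 ≈ 190.0 + 201.2*I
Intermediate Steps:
v = I*√40483 (v = √(-40483) = I*√40483 ≈ 201.2*I)
v - J(K) = I*√40483 - 1*(-190) = I*√40483 + 190 = 190 + I*√40483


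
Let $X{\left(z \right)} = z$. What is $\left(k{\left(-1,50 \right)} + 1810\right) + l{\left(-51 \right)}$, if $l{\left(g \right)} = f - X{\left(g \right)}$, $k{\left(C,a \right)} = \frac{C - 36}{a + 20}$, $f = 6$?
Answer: $\frac{130653}{70} \approx 1866.5$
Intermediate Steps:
$k{\left(C,a \right)} = \frac{-36 + C}{20 + a}$
$l{\left(g \right)} = 6 - g$
$\left(k{\left(-1,50 \right)} + 1810\right) + l{\left(-51 \right)} = \left(\frac{-36 - 1}{20 + 50} + 1810\right) + \left(6 - -51\right) = \left(\frac{1}{70} \left(-37\right) + 1810\right) + \left(6 + 51\right) = \left(\frac{1}{70} \left(-37\right) + 1810\right) + 57 = \left(- \frac{37}{70} + 1810\right) + 57 = \frac{126663}{70} + 57 = \frac{130653}{70}$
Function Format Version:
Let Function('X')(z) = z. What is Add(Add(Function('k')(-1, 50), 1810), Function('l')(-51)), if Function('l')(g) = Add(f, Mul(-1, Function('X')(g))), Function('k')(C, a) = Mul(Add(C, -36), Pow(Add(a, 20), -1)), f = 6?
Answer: Rational(130653, 70) ≈ 1866.5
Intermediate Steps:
Function('k')(C, a) = Mul(Pow(Add(20, a), -1), Add(-36, C)) (Function('k')(C, a) = Mul(Add(-36, C), Pow(Add(20, a), -1)) = Mul(Pow(Add(20, a), -1), Add(-36, C)))
Function('l')(g) = Add(6, Mul(-1, g))
Add(Add(Function('k')(-1, 50), 1810), Function('l')(-51)) = Add(Add(Mul(Pow(Add(20, 50), -1), Add(-36, -1)), 1810), Add(6, Mul(-1, -51))) = Add(Add(Mul(Pow(70, -1), -37), 1810), Add(6, 51)) = Add(Add(Mul(Rational(1, 70), -37), 1810), 57) = Add(Add(Rational(-37, 70), 1810), 57) = Add(Rational(126663, 70), 57) = Rational(130653, 70)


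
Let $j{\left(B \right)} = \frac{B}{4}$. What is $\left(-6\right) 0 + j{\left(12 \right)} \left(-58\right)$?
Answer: $-174$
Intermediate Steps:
$j{\left(B \right)} = \frac{B}{4}$ ($j{\left(B \right)} = B \frac{1}{4} = \frac{B}{4}$)
$\left(-6\right) 0 + j{\left(12 \right)} \left(-58\right) = \left(-6\right) 0 + \frac{1}{4} \cdot 12 \left(-58\right) = 0 + 3 \left(-58\right) = 0 - 174 = -174$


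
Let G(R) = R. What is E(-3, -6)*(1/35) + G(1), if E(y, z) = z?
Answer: 29/35 ≈ 0.82857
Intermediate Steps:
E(-3, -6)*(1/35) + G(1) = -6/35 + 1 = 29/35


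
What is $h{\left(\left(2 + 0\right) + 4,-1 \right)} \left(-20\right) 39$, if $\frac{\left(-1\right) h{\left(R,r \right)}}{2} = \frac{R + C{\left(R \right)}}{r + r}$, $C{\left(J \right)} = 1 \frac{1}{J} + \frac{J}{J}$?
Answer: $-5590$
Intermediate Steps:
$C{\left(J \right)} = 1 + \frac{1}{J}$ ($C{\left(J \right)} = \frac{1}{J} + 1 = 1 + \frac{1}{J}$)
$h{\left(R,r \right)} = - \frac{R + \frac{1 + R}{R}}{r}$ ($h{\left(R,r \right)} = - 2 \frac{R + \frac{1 + R}{R}}{r + r} = - 2 \frac{R + \frac{1 + R}{R}}{2 r} = - \frac{R + \frac{1 + R}{R}}{r}$)
$h{\left(\left(2 + 0\right) + 4,-1 \right)} \left(-20\right) 39 = \frac{-1 - \left(\left(2 + 0\right) + 4\right) - \left(\left(2 + 0\right) + 4\right)^{2}}{\left(\left(2 + 0\right) + 4\right) \left(-1\right)} \left(-20\right) 39 = \frac{1}{2 + 4} \left(-1\right) \left(-1 - \left(2 + 4\right) - \left(2 + 4\right)^{2}\right) \left(-20\right) 39 = \frac{1}{6} \left(-1\right) \left(-1 - 6 - 6^{2}\right) \left(-20\right) 39 = \frac{1}{6} \left(-1\right) \left(-1 - 6 - 36\right) \left(-20\right) 39 = \frac{1}{6} \left(-1\right) \left(-43\right) \left(-20\right) 39 = \frac{43}{6} \left(-20\right) 39 = \left(- \frac{430}{3}\right) 39 = -5590$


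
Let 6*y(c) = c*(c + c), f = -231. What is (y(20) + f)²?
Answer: 85849/9 ≈ 9538.8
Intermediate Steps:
y(c) = c²/3 (y(c) = (c*(c + c))/6 = (c*(2*c))/6 = (2*c²)/6 = c²/3)
(y(20) + f)² = ((⅓)*20² - 231)² = ((⅓)*400 - 231)² = (400/3 - 231)² = (-293/3)² = 85849/9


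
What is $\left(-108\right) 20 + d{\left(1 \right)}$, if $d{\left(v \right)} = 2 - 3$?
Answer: $-2161$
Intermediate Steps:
$d{\left(v \right)} = -1$
$\left(-108\right) 20 + d{\left(1 \right)} = \left(-108\right) 20 - 1 = -2160 - 1 = -2161$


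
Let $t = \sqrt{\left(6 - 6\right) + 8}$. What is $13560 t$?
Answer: $27120 \sqrt{2} \approx 38354.0$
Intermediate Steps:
$t = 2 \sqrt{2}$ ($t = \sqrt{\left(6 - 6\right) + 8} = \sqrt{0 + 8} = \sqrt{8} = 2 \sqrt{2} \approx 2.8284$)
$13560 t = 13560 \cdot 2 \sqrt{2} = 27120 \sqrt{2}$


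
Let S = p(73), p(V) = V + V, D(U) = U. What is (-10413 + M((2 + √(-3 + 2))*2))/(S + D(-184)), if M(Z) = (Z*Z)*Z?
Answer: 10397/38 - 44*I/19 ≈ 273.61 - 2.3158*I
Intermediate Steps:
M(Z) = Z³ (M(Z) = Z²*Z = Z³)
p(V) = 2*V
S = 146 (S = 2*73 = 146)
(-10413 + M((2 + √(-3 + 2))*2))/(S + D(-184)) = (-10413 + ((2 + √(-3 + 2))*2)³)/(146 - 184) = (-10413 + ((2 + √(-1))*2)³)/(-38) = (-10413 + ((2 + I)*2)³)*(-1/38) = (-10413 + (4 + 2*I)³)*(-1/38) = 10413/38 - (4 + 2*I)³/38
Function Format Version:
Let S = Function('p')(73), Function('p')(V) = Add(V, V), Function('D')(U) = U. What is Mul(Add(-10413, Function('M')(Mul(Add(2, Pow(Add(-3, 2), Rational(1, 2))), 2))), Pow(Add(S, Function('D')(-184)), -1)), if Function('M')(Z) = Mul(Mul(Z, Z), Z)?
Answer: Add(Rational(10397, 38), Mul(Rational(-44, 19), I)) ≈ Add(273.61, Mul(-2.3158, I))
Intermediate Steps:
Function('M')(Z) = Pow(Z, 3) (Function('M')(Z) = Mul(Pow(Z, 2), Z) = Pow(Z, 3))
Function('p')(V) = Mul(2, V)
S = 146 (S = Mul(2, 73) = 146)
Mul(Add(-10413, Function('M')(Mul(Add(2, Pow(Add(-3, 2), Rational(1, 2))), 2))), Pow(Add(S, Function('D')(-184)), -1)) = Mul(Add(-10413, Pow(Mul(Add(2, Pow(Add(-3, 2), Rational(1, 2))), 2), 3)), Pow(Add(146, -184), -1)) = Mul(Add(-10413, Pow(Mul(Add(2, Pow(-1, Rational(1, 2))), 2), 3)), Pow(-38, -1)) = Mul(Add(-10413, Pow(Mul(Add(2, I), 2), 3)), Rational(-1, 38)) = Mul(Add(-10413, Pow(Add(4, Mul(2, I)), 3)), Rational(-1, 38)) = Add(Rational(10413, 38), Mul(Rational(-1, 38), Pow(Add(4, Mul(2, I)), 3)))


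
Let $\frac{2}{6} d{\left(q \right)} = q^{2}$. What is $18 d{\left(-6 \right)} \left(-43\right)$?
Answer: $-83592$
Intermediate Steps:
$d{\left(q \right)} = 3 q^{2}$
$18 d{\left(-6 \right)} \left(-43\right) = 18 \cdot 3 \left(-6\right)^{2} \left(-43\right) = 18 \cdot 3 \cdot 36 \left(-43\right) = 18 \cdot 108 \left(-43\right) = 1944 \left(-43\right) = -83592$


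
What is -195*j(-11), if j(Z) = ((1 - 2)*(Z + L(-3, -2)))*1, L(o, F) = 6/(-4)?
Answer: -4875/2 ≈ -2437.5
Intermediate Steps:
L(o, F) = -3/2 (L(o, F) = 6*(-¼) = -3/2)
j(Z) = 3/2 - Z (j(Z) = ((1 - 2)*(Z - 3/2))*1 = -(-3/2 + Z)*1 = (3/2 - Z)*1 = 3/2 - Z)
-195*j(-11) = -195*(3/2 - 1*(-11)) = -195*(3/2 + 11) = -195*25/2 = -4875/2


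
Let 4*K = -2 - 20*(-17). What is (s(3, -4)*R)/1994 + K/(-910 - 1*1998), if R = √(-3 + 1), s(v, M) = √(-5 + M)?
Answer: -169/5816 - 3*√2/1994 ≈ -0.031185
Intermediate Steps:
K = 169/2 (K = (-2 - 20*(-17))/4 = (-2 + 340)/4 = (¼)*338 = 169/2 ≈ 84.500)
R = I*√2 (R = √(-2) = I*√2 ≈ 1.4142*I)
(s(3, -4)*R)/1994 + K/(-910 - 1*1998) = (√(-5 - 4)*(I*√2))/1994 + 169/(2*(-910 - 1*1998)) = (√(-9)*(I*√2))*(1/1994) + 169/(2*(-910 - 1998)) = ((3*I)*(I*√2))*(1/1994) + (169/2)/(-2908) = -3*√2*(1/1994) + (169/2)*(-1/2908) = -3*√2/1994 - 169/5816 = -169/5816 - 3*√2/1994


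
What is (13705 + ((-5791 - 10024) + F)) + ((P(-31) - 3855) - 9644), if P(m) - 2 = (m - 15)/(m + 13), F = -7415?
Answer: -207175/9 ≈ -23019.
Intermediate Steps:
P(m) = 2 + (-15 + m)/(13 + m) (P(m) = 2 + (m - 15)/(m + 13) = 2 + (-15 + m)/(13 + m))
(13705 + ((-5791 - 10024) + F)) + ((P(-31) - 3855) - 9644) = (13705 + ((-5791 - 10024) - 7415)) + (((11 + 3*(-31))/(13 - 31) - 3855) - 9644) = (13705 + (-15815 - 7415)) + (((11 - 93)/(-18) - 3855) - 9644) = (13705 - 23230) + ((-1/18*(-82) - 3855) - 9644) = -9525 + ((41/9 - 3855) - 9644) = -9525 + (-34654/9 - 9644) = -9525 - 121450/9 = -207175/9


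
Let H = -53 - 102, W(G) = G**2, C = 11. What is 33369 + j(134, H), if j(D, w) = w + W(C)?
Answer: 33335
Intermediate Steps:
H = -155
j(D, w) = 121 + w (j(D, w) = w + 11**2 = w + 121 = 121 + w)
33369 + j(134, H) = 33369 + (121 - 155) = 33369 - 34 = 33335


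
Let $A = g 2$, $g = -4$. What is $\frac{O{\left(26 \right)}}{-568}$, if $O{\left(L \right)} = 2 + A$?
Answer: $\frac{3}{284} \approx 0.010563$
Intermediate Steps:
$A = -8$ ($A = \left(-4\right) 2 = -8$)
$O{\left(L \right)} = -6$ ($O{\left(L \right)} = 2 - 8 = -6$)
$\frac{O{\left(26 \right)}}{-568} = - \frac{6}{-568} = \left(-6\right) \left(- \frac{1}{568}\right) = \frac{3}{284}$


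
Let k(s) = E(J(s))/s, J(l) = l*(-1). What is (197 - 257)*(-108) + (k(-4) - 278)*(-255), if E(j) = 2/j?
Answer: 619215/8 ≈ 77402.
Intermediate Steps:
J(l) = -l
k(s) = -2/s² (k(s) = (2/((-s)))/s = (2*(-1/s))/s = (-2/s)/s = -2/s²)
(197 - 257)*(-108) + (k(-4) - 278)*(-255) = (197 - 257)*(-108) + (-2/(-4)² - 278)*(-255) = -60*(-108) + (-2*1/16 - 278)*(-255) = 6480 + (-⅛ - 278)*(-255) = 6480 - 2225/8*(-255) = 6480 + 567375/8 = 619215/8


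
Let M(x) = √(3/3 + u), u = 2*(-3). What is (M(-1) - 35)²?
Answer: (35 - I*√5)² ≈ 1220.0 - 156.52*I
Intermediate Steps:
u = -6
M(x) = I*√5 (M(x) = √(3/3 - 6) = √(3*(⅓) - 6) = √(1 - 6) = √(-5) = I*√5)
(M(-1) - 35)² = (I*√5 - 35)² = (-35 + I*√5)²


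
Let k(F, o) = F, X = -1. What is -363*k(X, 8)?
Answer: 363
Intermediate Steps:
-363*k(X, 8) = -363*(-1) = 363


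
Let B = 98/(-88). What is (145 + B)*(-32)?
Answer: -50648/11 ≈ -4604.4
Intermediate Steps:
B = -49/44 (B = 98*(-1/88) = -49/44 ≈ -1.1136)
(145 + B)*(-32) = (145 - 49/44)*(-32) = (6331/44)*(-32) = -50648/11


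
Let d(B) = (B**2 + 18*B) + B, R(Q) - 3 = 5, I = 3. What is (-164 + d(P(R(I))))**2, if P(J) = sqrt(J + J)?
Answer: 5184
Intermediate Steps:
R(Q) = 8 (R(Q) = 3 + 5 = 8)
P(J) = sqrt(2)*sqrt(J) (P(J) = sqrt(2*J) = sqrt(2)*sqrt(J))
d(B) = B**2 + 19*B
(-164 + d(P(R(I))))**2 = (-164 + (sqrt(2)*sqrt(8))*(19 + sqrt(2)*sqrt(8)))**2 = (-164 + (sqrt(2)*(2*sqrt(2)))*(19 + sqrt(2)*(2*sqrt(2))))**2 = (-164 + 4*(19 + 4))**2 = (-164 + 4*23)**2 = (-164 + 92)**2 = (-72)**2 = 5184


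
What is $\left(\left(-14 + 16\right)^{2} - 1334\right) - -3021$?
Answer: $1691$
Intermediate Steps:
$\left(\left(-14 + 16\right)^{2} - 1334\right) - -3021 = \left(2^{2} - 1334\right) + 3021 = \left(4 - 1334\right) + 3021 = -1330 + 3021 = 1691$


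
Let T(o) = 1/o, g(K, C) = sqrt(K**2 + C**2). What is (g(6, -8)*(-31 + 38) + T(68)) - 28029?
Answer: -1901211/68 ≈ -27959.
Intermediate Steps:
g(K, C) = sqrt(C**2 + K**2)
(g(6, -8)*(-31 + 38) + T(68)) - 28029 = (sqrt((-8)**2 + 6**2)*(-31 + 38) + 1/68) - 28029 = (sqrt(64 + 36)*7 + 1/68) - 28029 = (sqrt(100)*7 + 1/68) - 28029 = (10*7 + 1/68) - 28029 = (70 + 1/68) - 28029 = 4761/68 - 28029 = -1901211/68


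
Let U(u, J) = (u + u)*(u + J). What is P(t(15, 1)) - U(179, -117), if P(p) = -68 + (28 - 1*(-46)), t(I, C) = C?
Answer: -22190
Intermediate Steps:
U(u, J) = 2*u*(J + u) (U(u, J) = (2*u)*(J + u) = 2*u*(J + u))
P(p) = 6 (P(p) = -68 + (28 + 46) = -68 + 74 = 6)
P(t(15, 1)) - U(179, -117) = 6 - 2*179*(-117 + 179) = 6 - 2*179*62 = 6 - 1*22196 = 6 - 22196 = -22190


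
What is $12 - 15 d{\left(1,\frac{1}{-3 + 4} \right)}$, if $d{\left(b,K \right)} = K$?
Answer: $-3$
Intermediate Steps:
$12 - 15 d{\left(1,\frac{1}{-3 + 4} \right)} = 12 - \frac{15}{-3 + 4} = 12 - \frac{15}{1} = 12 - 15 = -3$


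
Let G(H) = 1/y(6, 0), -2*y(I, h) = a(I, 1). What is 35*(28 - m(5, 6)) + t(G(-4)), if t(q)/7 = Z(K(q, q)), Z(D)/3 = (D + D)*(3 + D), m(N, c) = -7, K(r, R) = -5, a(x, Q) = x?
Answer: 1645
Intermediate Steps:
y(I, h) = -I/2
G(H) = -⅓ (G(H) = 1/(-½*6) = 1/(-3) = -⅓)
Z(D) = 6*D*(3 + D) (Z(D) = 3*((D + D)*(3 + D)) = 3*((2*D)*(3 + D)) = 3*(2*D*(3 + D)) = 6*D*(3 + D))
t(q) = 420 (t(q) = 7*(6*(-5)*(3 - 5)) = 7*(6*(-5)*(-2)) = 7*60 = 420)
35*(28 - m(5, 6)) + t(G(-4)) = 35*(28 - 1*(-7)) + 420 = 35*(28 + 7) + 420 = 35*35 + 420 = 1225 + 420 = 1645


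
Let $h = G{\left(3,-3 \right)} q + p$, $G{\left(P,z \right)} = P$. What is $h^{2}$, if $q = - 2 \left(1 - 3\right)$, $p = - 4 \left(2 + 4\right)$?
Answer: $144$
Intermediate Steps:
$p = -24$ ($p = \left(-4\right) 6 = -24$)
$q = 4$ ($q = \left(-2\right) \left(-2\right) = 4$)
$h = -12$ ($h = 3 \cdot 4 - 24 = 12 - 24 = -12$)
$h^{2} = \left(-12\right)^{2} = 144$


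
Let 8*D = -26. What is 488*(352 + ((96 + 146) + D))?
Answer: 288286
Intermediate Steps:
D = -13/4 (D = (⅛)*(-26) = -13/4 ≈ -3.2500)
488*(352 + ((96 + 146) + D)) = 488*(352 + ((96 + 146) - 13/4)) = 488*(352 + (242 - 13/4)) = 488*(352 + 955/4) = 488*(2363/4) = 288286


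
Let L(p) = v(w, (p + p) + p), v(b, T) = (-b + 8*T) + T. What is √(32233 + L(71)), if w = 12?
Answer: 13*√202 ≈ 184.76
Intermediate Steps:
v(b, T) = -b + 9*T
L(p) = -12 + 27*p (L(p) = -1*12 + 9*((p + p) + p) = -12 + 9*(2*p + p) = -12 + 9*(3*p) = -12 + 27*p)
√(32233 + L(71)) = √(32233 + (-12 + 27*71)) = √(32233 + (-12 + 1917)) = √(32233 + 1905) = √34138 = 13*√202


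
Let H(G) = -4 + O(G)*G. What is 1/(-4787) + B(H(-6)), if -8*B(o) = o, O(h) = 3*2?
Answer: 23934/4787 ≈ 4.9998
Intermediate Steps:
O(h) = 6
H(G) = -4 + 6*G
B(o) = -o/8
1/(-4787) + B(H(-6)) = 1/(-4787) - (-4 + 6*(-6))/8 = -1/4787 - (-4 - 36)/8 = -1/4787 - ⅛*(-40) = -1/4787 + 5 = 23934/4787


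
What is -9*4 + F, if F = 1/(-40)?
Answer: -1441/40 ≈ -36.025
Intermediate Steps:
F = -1/40 ≈ -0.025000
-9*4 + F = -9*4 - 1/40 = -36 - 1/40 = -1441/40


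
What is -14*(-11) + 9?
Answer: 163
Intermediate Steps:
-14*(-11) + 9 = 154 + 9 = 163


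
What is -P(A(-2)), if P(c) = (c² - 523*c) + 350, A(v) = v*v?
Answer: 1726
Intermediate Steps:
A(v) = v²
P(c) = 350 + c² - 523*c
-P(A(-2)) = -(350 + ((-2)²)² - 523*(-2)²) = -(350 + 4² - 523*4) = -(350 + 16 - 2092) = -1*(-1726) = 1726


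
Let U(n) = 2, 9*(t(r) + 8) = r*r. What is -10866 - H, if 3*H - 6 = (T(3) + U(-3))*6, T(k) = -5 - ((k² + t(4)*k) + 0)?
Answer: -32644/3 ≈ -10881.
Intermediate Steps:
t(r) = -8 + r²/9 (t(r) = -8 + (r*r)/9 = -8 + r²/9)
T(k) = -5 - k² + 56*k/9 (T(k) = -5 - ((k² + (-8 + (⅑)*4²)*k) + 0) = -5 - ((k² + (-8 + (⅑)*16)*k) + 0) = -5 - ((k² + (-8 + 16/9)*k) + 0) = -5 - ((k² - 56*k/9) + 0) = -5 - (k² - 56*k/9) = -5 + (-k² + 56*k/9) = -5 - k² + 56*k/9)
H = 46/3 (H = 2 + (((-5 - 1*3² + (56/9)*3) + 2)*6)/3 = 2 + (((-5 - 1*9 + 56/3) + 2)*6)/3 = 2 + (((-5 - 9 + 56/3) + 2)*6)/3 = 2 + ((14/3 + 2)*6)/3 = 2 + ((20/3)*6)/3 = 2 + (⅓)*40 = 2 + 40/3 = 46/3 ≈ 15.333)
-10866 - H = -10866 - 1*46/3 = -10866 - 46/3 = -32644/3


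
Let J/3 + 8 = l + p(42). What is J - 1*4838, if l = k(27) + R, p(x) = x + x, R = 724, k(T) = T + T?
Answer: -2276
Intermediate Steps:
k(T) = 2*T
p(x) = 2*x
l = 778 (l = 2*27 + 724 = 54 + 724 = 778)
J = 2562 (J = -24 + 3*(778 + 2*42) = -24 + 3*(778 + 84) = -24 + 3*862 = -24 + 2586 = 2562)
J - 1*4838 = 2562 - 1*4838 = 2562 - 4838 = -2276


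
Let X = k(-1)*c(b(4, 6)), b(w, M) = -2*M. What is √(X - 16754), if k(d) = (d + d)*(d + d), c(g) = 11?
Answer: I*√16710 ≈ 129.27*I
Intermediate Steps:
k(d) = 4*d² (k(d) = (2*d)*(2*d) = 4*d²)
X = 44 (X = (4*(-1)²)*11 = (4*1)*11 = 4*11 = 44)
√(X - 16754) = √(44 - 16754) = √(-16710) = I*√16710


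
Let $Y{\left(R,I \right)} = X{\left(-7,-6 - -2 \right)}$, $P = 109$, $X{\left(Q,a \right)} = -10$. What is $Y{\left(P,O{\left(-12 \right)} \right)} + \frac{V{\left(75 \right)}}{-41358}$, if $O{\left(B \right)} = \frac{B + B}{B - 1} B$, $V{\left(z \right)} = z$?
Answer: $- \frac{137885}{13786} \approx -10.002$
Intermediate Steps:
$O{\left(B \right)} = \frac{2 B^{2}}{-1 + B}$ ($O{\left(B \right)} = \frac{2 B}{-1 + B} B = \frac{2 B^{2}}{-1 + B}$)
$Y{\left(R,I \right)} = -10$
$Y{\left(P,O{\left(-12 \right)} \right)} + \frac{V{\left(75 \right)}}{-41358} = -10 + \frac{75}{-41358} = -10 + 75 \left(- \frac{1}{41358}\right) = -10 - \frac{25}{13786} = - \frac{137885}{13786}$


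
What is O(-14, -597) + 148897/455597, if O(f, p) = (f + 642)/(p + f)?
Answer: -195138849/278369767 ≈ -0.70101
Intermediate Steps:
O(f, p) = (642 + f)/(f + p)
O(-14, -597) + 148897/455597 = (642 - 14)/(-14 - 597) + 148897/455597 = 628/(-611) + 148897*(1/455597) = -1/611*628 + 148897/455597 = -628/611 + 148897/455597 = -195138849/278369767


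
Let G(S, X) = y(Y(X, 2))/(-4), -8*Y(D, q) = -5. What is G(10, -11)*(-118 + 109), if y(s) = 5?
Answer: 45/4 ≈ 11.250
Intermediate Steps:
Y(D, q) = 5/8 (Y(D, q) = -⅛*(-5) = 5/8)
G(S, X) = -5/4 (G(S, X) = 5/(-4) = 5*(-¼) = -5/4)
G(10, -11)*(-118 + 109) = -5*(-118 + 109)/4 = -5/4*(-9) = 45/4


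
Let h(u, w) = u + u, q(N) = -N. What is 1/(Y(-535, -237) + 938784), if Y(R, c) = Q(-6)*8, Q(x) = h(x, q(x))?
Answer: 1/938688 ≈ 1.0653e-6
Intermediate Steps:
h(u, w) = 2*u
Q(x) = 2*x
Y(R, c) = -96 (Y(R, c) = (2*(-6))*8 = -12*8 = -96)
1/(Y(-535, -237) + 938784) = 1/(-96 + 938784) = 1/938688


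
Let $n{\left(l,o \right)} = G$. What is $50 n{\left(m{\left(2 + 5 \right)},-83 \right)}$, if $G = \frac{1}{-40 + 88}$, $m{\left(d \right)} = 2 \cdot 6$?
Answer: $\frac{25}{24} \approx 1.0417$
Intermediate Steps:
$m{\left(d \right)} = 12$
$G = \frac{1}{48} \approx 0.020833$
$n{\left(l,o \right)} = \frac{1}{48}$
$50 n{\left(m{\left(2 + 5 \right)},-83 \right)} = 50 \cdot \frac{1}{48} = \frac{25}{24}$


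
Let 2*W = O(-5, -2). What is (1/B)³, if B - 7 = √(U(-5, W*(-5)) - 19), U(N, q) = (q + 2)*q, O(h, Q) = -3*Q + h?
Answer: 8/(14 + I*√71)³ ≈ -0.00010003 - 0.0018309*I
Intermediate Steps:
O(h, Q) = h - 3*Q
W = ½ (W = (-5 - 3*(-2))/2 = (-5 + 6)/2 = (½)*1 = ½ ≈ 0.50000)
U(N, q) = q*(2 + q) (U(N, q) = (2 + q)*q = q*(2 + q))
B = 7 + I*√71/2 (B = 7 + √(((½)*(-5))*(2 + (½)*(-5)) - 19) = 7 + √(-5*(2 - 5/2)/2 - 19) = 7 + √(-5/2*(-½) - 19) = 7 + √(5/4 - 19) = 7 + √(-71/4) = 7 + I*√71/2 ≈ 7.0 + 4.2131*I)
(1/B)³ = (1/(7 + I*√71/2))³ = (7 + I*√71/2)⁻³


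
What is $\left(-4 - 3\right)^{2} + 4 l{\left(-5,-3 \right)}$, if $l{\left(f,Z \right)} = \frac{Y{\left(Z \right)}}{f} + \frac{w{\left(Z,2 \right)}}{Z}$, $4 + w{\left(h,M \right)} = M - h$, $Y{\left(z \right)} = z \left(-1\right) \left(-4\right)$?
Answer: $\frac{859}{15} \approx 57.267$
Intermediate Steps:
$Y{\left(z \right)} = 4 z$ ($Y{\left(z \right)} = - z \left(-4\right) = 4 z$)
$w{\left(h,M \right)} = -4 + M - h$ ($w{\left(h,M \right)} = -4 + \left(M - h\right) = -4 + M - h$)
$l{\left(f,Z \right)} = \frac{-2 - Z}{Z} + \frac{4 Z}{f}$ ($l{\left(f,Z \right)} = \frac{4 Z}{f} + \frac{-4 + 2 - Z}{Z} = \frac{4 Z}{f} + \frac{-2 - Z}{Z} = \frac{-2 - Z}{Z} + \frac{4 Z}{f}$)
$\left(-4 - 3\right)^{2} + 4 l{\left(-5,-3 \right)} = \left(-4 - 3\right)^{2} + 4 \left(-1 - \frac{2}{-3} + 4 \left(-3\right) \frac{1}{-5}\right) = \left(-7\right)^{2} + 4 \left(-1 - - \frac{2}{3} + 4 \left(-3\right) \left(- \frac{1}{5}\right)\right) = 49 + 4 \left(-1 + \frac{2}{3} + \frac{12}{5}\right) = 49 + 4 \cdot \frac{31}{15} = 49 + \frac{124}{15} = \frac{859}{15}$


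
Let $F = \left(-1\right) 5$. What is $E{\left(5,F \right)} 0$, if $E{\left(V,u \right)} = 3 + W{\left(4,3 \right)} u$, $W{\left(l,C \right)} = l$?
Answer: $0$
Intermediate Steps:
$F = -5$
$E{\left(V,u \right)} = 3 + 4 u$
$E{\left(5,F \right)} 0 = \left(3 + 4 \left(-5\right)\right) 0 = \left(3 - 20\right) 0 = \left(-17\right) 0 = 0$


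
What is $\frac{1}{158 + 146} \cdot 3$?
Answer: $\frac{3}{304} \approx 0.0098684$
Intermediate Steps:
$\frac{1}{158 + 146} \cdot 3 = \frac{1}{304} \cdot 3 = \frac{3}{304}$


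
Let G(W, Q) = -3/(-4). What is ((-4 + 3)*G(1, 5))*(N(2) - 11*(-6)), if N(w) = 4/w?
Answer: -51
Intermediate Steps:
G(W, Q) = ¾ (G(W, Q) = -3*(-¼) = ¾)
((-4 + 3)*G(1, 5))*(N(2) - 11*(-6)) = ((-4 + 3)*(¾))*(4/2 - 11*(-6)) = (-1*¾)*(4*(½) + 66) = -3*(2 + 66)/4 = -¾*68 = -51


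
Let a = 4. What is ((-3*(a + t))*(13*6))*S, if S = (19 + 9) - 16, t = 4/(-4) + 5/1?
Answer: -22464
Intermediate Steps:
t = 4 (t = 4*(-¼) + 5*1 = -1 + 5 = 4)
S = 12 (S = 28 - 16 = 12)
((-3*(a + t))*(13*6))*S = ((-3*(4 + 4))*(13*6))*12 = (-3*8*78)*12 = -24*78*12 = -1872*12 = -22464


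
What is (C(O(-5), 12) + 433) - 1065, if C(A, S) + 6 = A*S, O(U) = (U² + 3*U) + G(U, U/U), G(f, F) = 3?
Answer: -482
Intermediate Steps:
O(U) = 3 + U² + 3*U (O(U) = (U² + 3*U) + 3 = 3 + U² + 3*U)
C(A, S) = -6 + A*S
(C(O(-5), 12) + 433) - 1065 = ((-6 + (3 + (-5)² + 3*(-5))*12) + 433) - 1065 = ((-6 + (3 + 25 - 15)*12) + 433) - 1065 = ((-6 + 13*12) + 433) - 1065 = ((-6 + 156) + 433) - 1065 = (150 + 433) - 1065 = 583 - 1065 = -482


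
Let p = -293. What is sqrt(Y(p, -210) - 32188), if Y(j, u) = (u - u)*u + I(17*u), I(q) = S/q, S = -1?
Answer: 11*I*sqrt(3390354030)/3570 ≈ 179.41*I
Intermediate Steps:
I(q) = -1/q
Y(j, u) = -1/(17*u) (Y(j, u) = (u - u)*u - 1/(17*u) = 0*u - 1/(17*u) = 0 - 1/(17*u) = -1/(17*u))
sqrt(Y(p, -210) - 32188) = sqrt(-1/17/(-210) - 32188) = sqrt(-1/17*(-1/210) - 32188) = sqrt(1/3570 - 32188) = sqrt(-114911159/3570) = 11*I*sqrt(3390354030)/3570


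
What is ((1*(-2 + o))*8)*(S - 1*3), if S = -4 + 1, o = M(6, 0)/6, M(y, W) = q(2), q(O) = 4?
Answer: 64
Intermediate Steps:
M(y, W) = 4
o = 2/3 (o = 4/6 = 4*(1/6) = 2/3 ≈ 0.66667)
S = -3
((1*(-2 + o))*8)*(S - 1*3) = ((1*(-2 + 2/3))*8)*(-3 - 1*3) = ((1*(-4/3))*8)*(-3 - 3) = -4/3*8*(-6) = -32/3*(-6) = 64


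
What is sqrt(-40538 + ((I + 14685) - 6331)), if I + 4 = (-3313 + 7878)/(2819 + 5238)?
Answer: I*sqrt(2089455254607)/8057 ≈ 179.41*I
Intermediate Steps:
I = -27663/8057 (I = -4 + (-3313 + 7878)/(2819 + 5238) = -4 + 4565/8057 = -27663/8057 ≈ -3.4334)
sqrt(-40538 + ((I + 14685) - 6331)) = sqrt(-40538 + ((-27663/8057 + 14685) - 6331)) = sqrt(-40538 + (118289382/8057 - 6331)) = sqrt(-40538 + 67280515/8057) = sqrt(-259334151/8057) = I*sqrt(2089455254607)/8057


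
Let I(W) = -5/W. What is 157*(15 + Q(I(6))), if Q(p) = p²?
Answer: 88705/36 ≈ 2464.0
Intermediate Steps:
157*(15 + Q(I(6))) = 157*(15 + (-5/6)²) = 157*(15 + (-5*⅙)²) = 157*(15 + (-⅚)²) = 157*(15 + 25/36) = 157*(565/36) = 88705/36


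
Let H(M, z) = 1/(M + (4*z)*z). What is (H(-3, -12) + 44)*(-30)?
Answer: -252130/191 ≈ -1320.1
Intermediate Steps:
H(M, z) = 1/(M + 4*z**2)
(H(-3, -12) + 44)*(-30) = (1/(-3 + 4*(-12)**2) + 44)*(-30) = (1/(-3 + 4*144) + 44)*(-30) = (1/(-3 + 576) + 44)*(-30) = (1/573 + 44)*(-30) = (25213/573)*(-30) = -252130/191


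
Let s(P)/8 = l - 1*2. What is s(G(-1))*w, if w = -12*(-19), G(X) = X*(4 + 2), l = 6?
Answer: 7296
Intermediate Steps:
G(X) = 6*X (G(X) = X*6 = 6*X)
s(P) = 32 (s(P) = 8*(6 - 1*2) = 8*(6 - 2) = 8*4 = 32)
w = 228
s(G(-1))*w = 32*228 = 7296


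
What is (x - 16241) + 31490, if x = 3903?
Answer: 19152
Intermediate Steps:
(x - 16241) + 31490 = (3903 - 16241) + 31490 = -12338 + 31490 = 19152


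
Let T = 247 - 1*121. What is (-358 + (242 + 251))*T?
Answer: 17010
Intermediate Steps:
T = 126 (T = 247 - 121 = 126)
(-358 + (242 + 251))*T = (-358 + (242 + 251))*126 = (-358 + 493)*126 = 135*126 = 17010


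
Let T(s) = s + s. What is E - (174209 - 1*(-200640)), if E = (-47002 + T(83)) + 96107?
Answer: -325578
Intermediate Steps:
T(s) = 2*s
E = 49271 (E = (-47002 + 2*83) + 96107 = (-47002 + 166) + 96107 = -46836 + 96107 = 49271)
E - (174209 - 1*(-200640)) = 49271 - (174209 - 1*(-200640)) = 49271 - (174209 + 200640) = 49271 - 1*374849 = 49271 - 374849 = -325578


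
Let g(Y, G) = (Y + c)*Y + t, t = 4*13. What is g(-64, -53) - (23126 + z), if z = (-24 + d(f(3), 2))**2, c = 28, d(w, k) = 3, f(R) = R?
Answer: -21211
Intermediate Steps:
t = 52
z = 441 (z = (-24 + 3)**2 = (-21)**2 = 441)
g(Y, G) = 52 + Y*(28 + Y) (g(Y, G) = (Y + 28)*Y + 52 = (28 + Y)*Y + 52 = Y*(28 + Y) + 52 = 52 + Y*(28 + Y))
g(-64, -53) - (23126 + z) = (52 + (-64)**2 + 28*(-64)) - (23126 + 441) = (52 + 4096 - 1792) - 1*23567 = 2356 - 23567 = -21211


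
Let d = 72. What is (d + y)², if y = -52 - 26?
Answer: 36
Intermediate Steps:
y = -78
(d + y)² = (72 - 78)² = (-6)² = 36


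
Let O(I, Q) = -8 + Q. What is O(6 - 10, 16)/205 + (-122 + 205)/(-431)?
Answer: -13567/88355 ≈ -0.15355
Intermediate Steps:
O(6 - 10, 16)/205 + (-122 + 205)/(-431) = (-8 + 16)/205 + (-122 + 205)/(-431) = 8*(1/205) + 83*(-1/431) = 8/205 - 83/431 = -13567/88355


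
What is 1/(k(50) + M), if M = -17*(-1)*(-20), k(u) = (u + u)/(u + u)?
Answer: -1/339 ≈ -0.0029499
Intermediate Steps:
k(u) = 1 (k(u) = (2*u)/((2*u)) = (2*u)*(1/(2*u)) = 1)
M = -340 (M = 17*(-20) = -340)
1/(k(50) + M) = 1/(1 - 340) = 1/(-339) = -1/339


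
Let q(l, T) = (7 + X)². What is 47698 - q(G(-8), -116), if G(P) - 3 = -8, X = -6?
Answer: 47697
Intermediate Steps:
G(P) = -5 (G(P) = 3 - 8 = -5)
q(l, T) = 1 (q(l, T) = (7 - 6)² = 1² = 1)
47698 - q(G(-8), -116) = 47698 - 1*1 = 47698 - 1 = 47697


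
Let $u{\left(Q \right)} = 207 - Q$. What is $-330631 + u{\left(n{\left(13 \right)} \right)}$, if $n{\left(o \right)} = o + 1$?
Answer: $-330438$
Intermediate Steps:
$n{\left(o \right)} = 1 + o$
$-330631 + u{\left(n{\left(13 \right)} \right)} = -330631 + \left(207 - \left(1 + 13\right)\right) = -330631 + \left(207 - 14\right) = -330631 + 193 = -330438$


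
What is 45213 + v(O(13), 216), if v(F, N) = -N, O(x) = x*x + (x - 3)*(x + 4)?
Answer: 44997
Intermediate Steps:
O(x) = x**2 + (-3 + x)*(4 + x)
45213 + v(O(13), 216) = 45213 - 1*216 = 45213 - 216 = 44997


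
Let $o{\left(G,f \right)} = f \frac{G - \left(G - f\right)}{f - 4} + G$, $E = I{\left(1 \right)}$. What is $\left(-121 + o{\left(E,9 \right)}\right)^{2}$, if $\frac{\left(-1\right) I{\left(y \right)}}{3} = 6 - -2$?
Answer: $\frac{414736}{25} \approx 16589.0$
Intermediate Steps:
$I{\left(y \right)} = -24$ ($I{\left(y \right)} = - 3 \left(6 - -2\right) = - 3 \left(6 + 2\right) = \left(-3\right) 8 = -24$)
$E = -24$
$o{\left(G,f \right)} = G + \frac{f^{2}}{-4 + f}$ ($o{\left(G,f \right)} = f \frac{f}{-4 + f} + G = \frac{f^{2}}{-4 + f} + G = G + \frac{f^{2}}{-4 + f}$)
$\left(-121 + o{\left(E,9 \right)}\right)^{2} = \left(-121 + \frac{9^{2} - -96 - 216}{-4 + 9}\right)^{2} = \left(-121 + \frac{81 + 96 - 216}{5}\right)^{2} = \left(-121 + \frac{1}{5} \left(-39\right)\right)^{2} = \left(-121 - \frac{39}{5}\right)^{2} = \left(- \frac{644}{5}\right)^{2} = \frac{414736}{25}$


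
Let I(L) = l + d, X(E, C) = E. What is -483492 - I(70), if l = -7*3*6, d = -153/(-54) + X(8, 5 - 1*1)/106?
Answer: -153711313/318 ≈ -4.8337e+5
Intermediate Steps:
d = 925/318 (d = -153/(-54) + 8/106 = -153*(-1/54) + 8*(1/106) = 17/6 + 4/53 = 925/318 ≈ 2.9088)
l = -126 (l = -21*6 = -126)
I(L) = -39143/318 (I(L) = -126 + 925/318 = -39143/318)
-483492 - I(70) = -483492 - 1*(-39143/318) = -483492 + 39143/318 = -153711313/318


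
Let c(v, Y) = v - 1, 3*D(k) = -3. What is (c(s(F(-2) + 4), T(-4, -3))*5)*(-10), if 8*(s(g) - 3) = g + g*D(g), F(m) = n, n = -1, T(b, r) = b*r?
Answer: -100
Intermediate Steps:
D(k) = -1 (D(k) = (⅓)*(-3) = -1)
F(m) = -1
s(g) = 3 (s(g) = 3 + (g + g*(-1))/8 = 3 + (g - g)/8 = 3 + (⅛)*0 = 3 + 0 = 3)
c(v, Y) = -1 + v
(c(s(F(-2) + 4), T(-4, -3))*5)*(-10) = ((-1 + 3)*5)*(-10) = (2*5)*(-10) = 10*(-10) = -100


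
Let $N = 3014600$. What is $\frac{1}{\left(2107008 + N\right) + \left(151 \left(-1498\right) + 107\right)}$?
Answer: $\frac{1}{4895517} \approx 2.0427 \cdot 10^{-7}$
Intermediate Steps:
$\frac{1}{\left(2107008 + N\right) + \left(151 \left(-1498\right) + 107\right)} = \frac{1}{\left(2107008 + 3014600\right) + \left(151 \left(-1498\right) + 107\right)} = \frac{1}{5121608 + \left(-226198 + 107\right)} = \frac{1}{5121608 - 226091} = \frac{1}{4895517}$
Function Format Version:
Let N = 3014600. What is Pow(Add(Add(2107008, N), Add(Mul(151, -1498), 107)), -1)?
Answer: Rational(1, 4895517) ≈ 2.0427e-7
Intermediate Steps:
Pow(Add(Add(2107008, N), Add(Mul(151, -1498), 107)), -1) = Pow(Add(Add(2107008, 3014600), Add(Mul(151, -1498), 107)), -1) = Pow(Add(5121608, Add(-226198, 107)), -1) = Pow(Add(5121608, -226091), -1) = Pow(4895517, -1) = Rational(1, 4895517)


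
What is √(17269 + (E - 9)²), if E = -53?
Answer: √21113 ≈ 145.30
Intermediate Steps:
√(17269 + (E - 9)²) = √(17269 + (-53 - 9)²) = √(17269 + (-62)²) = √(17269 + 3844) = √21113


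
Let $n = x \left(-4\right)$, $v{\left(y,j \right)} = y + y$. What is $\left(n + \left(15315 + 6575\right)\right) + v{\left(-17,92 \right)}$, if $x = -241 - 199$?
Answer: $23616$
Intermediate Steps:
$x = -440$
$v{\left(y,j \right)} = 2 y$
$n = 1760$ ($n = \left(-440\right) \left(-4\right) = 1760$)
$\left(n + \left(15315 + 6575\right)\right) + v{\left(-17,92 \right)} = \left(1760 + \left(15315 + 6575\right)\right) + 2 \left(-17\right) = \left(1760 + 21890\right) - 34 = 23650 - 34 = 23616$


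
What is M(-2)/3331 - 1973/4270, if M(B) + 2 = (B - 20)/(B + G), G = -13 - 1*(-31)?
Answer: -26345897/56893480 ≈ -0.46307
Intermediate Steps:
G = 18 (G = -13 + 31 = 18)
M(B) = -2 + (-20 + B)/(18 + B) (M(B) = -2 + (B - 20)/(B + 18) = -2 + (-20 + B)/(18 + B))
M(-2)/3331 - 1973/4270 = ((-56 - 1*(-2))/(18 - 2))/3331 - 1973/4270 = ((-56 + 2)/16)*(1/3331) - 1973*1/4270 = ((1/16)*(-54))*(1/3331) - 1973/4270 = -27/8*1/3331 - 1973/4270 = -27/26648 - 1973/4270 = -26345897/56893480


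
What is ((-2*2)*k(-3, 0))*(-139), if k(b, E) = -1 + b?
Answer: -2224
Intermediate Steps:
((-2*2)*k(-3, 0))*(-139) = ((-2*2)*(-1 - 3))*(-139) = -4*(-4)*(-139) = 16*(-139) = -2224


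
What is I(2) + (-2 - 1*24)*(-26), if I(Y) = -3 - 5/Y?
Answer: 1341/2 ≈ 670.50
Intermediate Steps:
I(Y) = -3 - 5/Y
I(2) + (-2 - 1*24)*(-26) = (-3 - 5/2) + (-2 - 1*24)*(-26) = (-3 - 5*½) + (-2 - 24)*(-26) = (-3 - 5/2) - 26*(-26) = -11/2 + 676 = 1341/2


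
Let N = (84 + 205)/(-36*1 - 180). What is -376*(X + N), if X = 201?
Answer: -2026969/27 ≈ -75073.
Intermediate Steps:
N = -289/216 (N = 289/(-36 - 180) = 289/(-216) = 289*(-1/216) = -289/216 ≈ -1.3380)
-376*(X + N) = -376*(201 - 289/216) = -376*43127/216 = -2026969/27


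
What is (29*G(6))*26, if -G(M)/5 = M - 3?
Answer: -11310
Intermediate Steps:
G(M) = 15 - 5*M (G(M) = -5*(M - 3) = -5*(-3 + M) = 15 - 5*M)
(29*G(6))*26 = (29*(15 - 5*6))*26 = (29*(15 - 30))*26 = (29*(-15))*26 = -435*26 = -11310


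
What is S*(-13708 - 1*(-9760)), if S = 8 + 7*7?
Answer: -225036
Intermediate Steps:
S = 57 (S = 8 + 49 = 57)
S*(-13708 - 1*(-9760)) = 57*(-13708 - 1*(-9760)) = 57*(-13708 + 9760) = 57*(-3948) = -225036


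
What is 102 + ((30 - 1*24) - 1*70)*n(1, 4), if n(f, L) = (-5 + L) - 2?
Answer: 294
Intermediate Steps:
n(f, L) = -7 + L
102 + ((30 - 1*24) - 1*70)*n(1, 4) = 102 + ((30 - 1*24) - 1*70)*(-7 + 4) = 102 + ((30 - 24) - 70)*(-3) = 102 + (6 - 70)*(-3) = 102 - 64*(-3) = 102 + 192 = 294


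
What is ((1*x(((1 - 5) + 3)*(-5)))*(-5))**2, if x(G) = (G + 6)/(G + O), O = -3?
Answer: 3025/4 ≈ 756.25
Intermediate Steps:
x(G) = (6 + G)/(-3 + G) (x(G) = (G + 6)/(G - 3) = (6 + G)/(-3 + G))
((1*x(((1 - 5) + 3)*(-5)))*(-5))**2 = ((1*((6 + ((1 - 5) + 3)*(-5))/(-3 + ((1 - 5) + 3)*(-5))))*(-5))**2 = ((1*((6 + (-4 + 3)*(-5))/(-3 + (-4 + 3)*(-5))))*(-5))**2 = ((1*((6 - 1*(-5))/(-3 - 1*(-5))))*(-5))**2 = ((1*((6 + 5)/(-3 + 5)))*(-5))**2 = ((1*(11/2))*(-5))**2 = ((11/2)*(-5))**2 = (-55/2)**2 = 3025/4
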